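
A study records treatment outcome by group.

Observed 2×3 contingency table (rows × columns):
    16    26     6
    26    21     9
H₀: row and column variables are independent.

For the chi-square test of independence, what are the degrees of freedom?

degrees of freedom = 2

df = (r−1)(c−1) = (2−1)·(3−1) = 2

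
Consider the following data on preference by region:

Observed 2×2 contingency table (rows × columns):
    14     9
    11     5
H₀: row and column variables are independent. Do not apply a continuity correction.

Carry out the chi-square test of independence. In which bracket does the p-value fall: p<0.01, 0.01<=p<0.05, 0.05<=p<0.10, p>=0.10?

p-value bracket: p>=0.10

Row totals [23, 16], col totals [25, 14], n=39
χ² = (14−14.74)²/14.74 + (9−8.26)²/8.26 + (11−10.26)²/10.26 + (5−5.74)²/5.74 = 0.2547
df = 1
p-value (upper-tail) = 0.61382
→ bracket: p>=0.10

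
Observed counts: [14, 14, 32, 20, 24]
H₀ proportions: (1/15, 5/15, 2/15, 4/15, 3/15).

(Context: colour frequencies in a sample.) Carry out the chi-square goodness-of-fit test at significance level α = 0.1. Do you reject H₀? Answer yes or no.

n = 104; E_i = n·p_i = [6.93, 34.67, 13.87, 27.73, 20.80]
χ² = (14−6.93)²/6.93 + (14−34.67)²/34.67 + (32−13.87)²/13.87 + (20−27.73)²/27.73 + (24−20.80)²/20.80 = 45.8846
df = 4
p-value (upper-tail) = 0.00000
At α=0.1: p < α → reject H₀

reject H₀: yes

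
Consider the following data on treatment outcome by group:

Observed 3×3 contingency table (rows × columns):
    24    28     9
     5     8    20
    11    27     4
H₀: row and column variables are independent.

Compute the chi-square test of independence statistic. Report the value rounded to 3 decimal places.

Row totals [61, 33, 42], col totals [40, 63, 33], n=136
χ² = (24−17.94)²/17.94 + (28−28.26)²/28.26 + (9−14.80)²/14.80 + (5−9.71)²/9.71 + (8−15.29)²/15.29 + (20−8.01)²/8.01 + (11−12.35)²/12.35 + (27−19.46)²/19.46 + (4−10.19)²/10.19 = 34.8734
df = 4

test statistic = 34.873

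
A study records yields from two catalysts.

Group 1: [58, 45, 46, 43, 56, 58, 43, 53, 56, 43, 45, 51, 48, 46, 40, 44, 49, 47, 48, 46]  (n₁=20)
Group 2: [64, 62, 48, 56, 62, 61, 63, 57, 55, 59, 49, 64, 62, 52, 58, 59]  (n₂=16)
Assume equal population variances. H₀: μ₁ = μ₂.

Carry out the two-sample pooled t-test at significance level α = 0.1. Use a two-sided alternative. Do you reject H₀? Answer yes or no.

reject H₀: yes

x̄₁=48.250, s₁=5.369, n₁=20
x̄₂=58.188, s₂=5.076, n₂=16
s_p² = [19·5.369² + 15·5.076²]/34 = 27.4761
SE = √(s_p²·(1/20+1/16)) = 1.7581
t = (48.250−58.188)/1.7581 = -5.6523
df = 34
p-value (two-sided) = 0.00000
At α=0.1: p < α → reject H₀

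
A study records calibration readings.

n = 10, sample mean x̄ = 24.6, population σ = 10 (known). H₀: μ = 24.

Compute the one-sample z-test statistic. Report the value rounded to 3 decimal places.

SE = σ/√n = 10/√10 = 3.1623
z = (x̄−μ₀)/SE = (24.6−24)/3.1623 = 0.1897

test statistic = 0.190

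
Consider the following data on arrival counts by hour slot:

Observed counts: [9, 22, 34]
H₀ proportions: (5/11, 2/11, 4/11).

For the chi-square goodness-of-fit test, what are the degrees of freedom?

df = k − 1 = 3 − 1 = 2

degrees of freedom = 2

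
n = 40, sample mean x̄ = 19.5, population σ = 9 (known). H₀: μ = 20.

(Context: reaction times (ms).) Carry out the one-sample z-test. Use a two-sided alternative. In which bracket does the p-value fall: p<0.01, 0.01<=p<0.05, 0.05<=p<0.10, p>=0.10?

p-value bracket: p>=0.10

SE = σ/√n = 9/√40 = 1.4230
z = (x̄−μ₀)/SE = (19.5−20)/1.4230 = -0.3514
p-value (two-sided) = 0.72532
→ bracket: p>=0.10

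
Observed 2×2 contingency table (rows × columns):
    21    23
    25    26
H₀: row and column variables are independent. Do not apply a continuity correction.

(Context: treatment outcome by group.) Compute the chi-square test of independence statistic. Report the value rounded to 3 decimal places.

Row totals [44, 51], col totals [46, 49], n=95
χ² = (21−21.31)²/21.31 + (23−22.69)²/22.69 + (25−24.69)²/24.69 + (26−26.31)²/26.31 = 0.0158
df = 1

test statistic = 0.016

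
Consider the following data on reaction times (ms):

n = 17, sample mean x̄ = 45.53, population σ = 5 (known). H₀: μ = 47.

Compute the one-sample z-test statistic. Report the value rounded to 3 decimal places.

SE = σ/√n = 5/√17 = 1.2127
z = (x̄−μ₀)/SE = (45.53−47)/1.2127 = -1.2122

test statistic = -1.212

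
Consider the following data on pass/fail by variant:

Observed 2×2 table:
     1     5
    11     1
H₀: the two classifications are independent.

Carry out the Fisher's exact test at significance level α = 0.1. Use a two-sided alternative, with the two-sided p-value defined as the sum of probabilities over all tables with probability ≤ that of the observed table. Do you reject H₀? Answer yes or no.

Margins: r₁=6, r₂=12, c₁=12, c₂=6, n=18
p_obs = C(6,1)·C(12,11)/C(18,12); sum pmf over tables with pmf ≤ p_obs
p-value (two-sided) = 0.00393
At α=0.1: p < α → reject H₀

reject H₀: yes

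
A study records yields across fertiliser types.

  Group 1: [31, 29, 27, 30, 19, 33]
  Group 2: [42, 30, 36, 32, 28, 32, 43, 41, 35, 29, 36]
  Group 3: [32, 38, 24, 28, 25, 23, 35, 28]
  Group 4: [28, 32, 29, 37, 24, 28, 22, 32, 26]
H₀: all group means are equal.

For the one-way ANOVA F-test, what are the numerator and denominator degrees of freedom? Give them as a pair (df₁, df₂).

degrees of freedom = [3, 30]

k = 4 groups, N = 34 total
df = (k−1, N−k) = (4−1, 34−4) = (3, 30)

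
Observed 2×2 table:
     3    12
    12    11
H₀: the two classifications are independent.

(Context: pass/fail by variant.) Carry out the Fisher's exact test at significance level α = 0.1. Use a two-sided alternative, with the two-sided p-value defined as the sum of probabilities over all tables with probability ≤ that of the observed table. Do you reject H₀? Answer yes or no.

reject H₀: yes

Margins: r₁=15, r₂=23, c₁=15, c₂=23, n=38
p_obs = C(15,3)·C(23,12)/C(38,15); sum pmf over tables with pmf ≤ p_obs
p-value (two-sided) = 0.08838
At α=0.1: p < α → reject H₀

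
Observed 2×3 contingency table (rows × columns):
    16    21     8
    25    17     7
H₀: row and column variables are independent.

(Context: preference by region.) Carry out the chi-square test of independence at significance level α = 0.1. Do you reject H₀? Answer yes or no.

reject H₀: no

Row totals [45, 49], col totals [41, 38, 15], n=94
χ² = (16−19.63)²/19.63 + (21−18.19)²/18.19 + (8−7.18)²/7.18 + (25−21.37)²/21.37 + (17−19.81)²/19.81 + (7−7.82)²/7.82 = 2.2973
df = 2
p-value (upper-tail) = 0.31707
At α=0.1: p ≥ α → fail to reject H₀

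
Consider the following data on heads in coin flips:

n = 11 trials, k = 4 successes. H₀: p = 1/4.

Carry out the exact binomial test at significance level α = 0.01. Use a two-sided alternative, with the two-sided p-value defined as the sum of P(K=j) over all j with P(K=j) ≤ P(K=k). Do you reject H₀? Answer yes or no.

Exact binomial: n=11, k=4, p₀=1/4=0.2500
P(X=j) = C(n,j)·p₀^j·(1−p₀)^(n−j); p = Σ P(X=j) over j with P(X=j) ≤ P(X=4)
p-value (two-sided) = 0.48379
At α=0.01: p ≥ α → fail to reject H₀

reject H₀: no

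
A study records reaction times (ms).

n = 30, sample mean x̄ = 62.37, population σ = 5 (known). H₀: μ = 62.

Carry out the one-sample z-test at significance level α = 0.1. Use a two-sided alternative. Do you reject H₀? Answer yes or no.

SE = σ/√n = 5/√30 = 0.9129
z = (x̄−μ₀)/SE = (62.37−62)/0.9129 = 0.4053
p-value (two-sided) = 0.68525
At α=0.1: p ≥ α → fail to reject H₀

reject H₀: no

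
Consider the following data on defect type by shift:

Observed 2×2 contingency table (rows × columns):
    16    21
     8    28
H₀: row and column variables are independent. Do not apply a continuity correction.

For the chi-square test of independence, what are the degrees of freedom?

degrees of freedom = 1

df = (r−1)(c−1) = (2−1)·(2−1) = 1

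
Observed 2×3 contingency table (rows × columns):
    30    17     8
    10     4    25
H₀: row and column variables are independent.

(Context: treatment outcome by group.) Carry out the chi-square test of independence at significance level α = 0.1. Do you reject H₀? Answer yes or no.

reject H₀: yes

Row totals [55, 39], col totals [40, 21, 33], n=94
χ² = (30−23.40)²/23.40 + (17−12.29)²/12.29 + (8−19.31)²/19.31 + (10−16.60)²/16.60 + (4−8.71)²/8.71 + (25−13.69)²/13.69 = 24.8003
df = 2
p-value (upper-tail) = 0.00000
At α=0.1: p < α → reject H₀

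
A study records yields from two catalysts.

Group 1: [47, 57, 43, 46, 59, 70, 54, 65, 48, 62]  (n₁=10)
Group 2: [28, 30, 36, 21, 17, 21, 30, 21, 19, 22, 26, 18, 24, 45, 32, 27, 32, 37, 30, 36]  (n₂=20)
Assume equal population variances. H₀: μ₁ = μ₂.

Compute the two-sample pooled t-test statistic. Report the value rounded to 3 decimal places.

x̄₁=55.100, s₁=9.024, n₁=10
x̄₂=27.600, s₂=7.415, n₂=20
s_p² = [9·9.024² + 19·7.415²]/28 = 63.4893
SE = √(s_p²·(1/10+1/20)) = 3.0860
t = (55.100−27.600)/3.0860 = 8.9112
df = 28

test statistic = 8.911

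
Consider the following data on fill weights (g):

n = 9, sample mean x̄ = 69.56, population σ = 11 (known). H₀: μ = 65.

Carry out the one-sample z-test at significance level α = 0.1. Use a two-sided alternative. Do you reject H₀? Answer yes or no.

SE = σ/√n = 11/√9 = 3.6667
z = (x̄−μ₀)/SE = (69.56−65)/3.6667 = 1.2436
p-value (two-sided) = 0.21363
At α=0.1: p ≥ α → fail to reject H₀

reject H₀: no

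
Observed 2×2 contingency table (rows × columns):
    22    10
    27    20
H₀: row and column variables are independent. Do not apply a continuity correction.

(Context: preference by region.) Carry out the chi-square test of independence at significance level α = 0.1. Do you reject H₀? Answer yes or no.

Row totals [32, 47], col totals [49, 30], n=79
χ² = (22−19.85)²/19.85 + (10−12.15)²/12.15 + (27−29.15)²/29.15 + (20−17.85)²/17.85 = 1.0327
df = 1
p-value (upper-tail) = 0.30953
At α=0.1: p ≥ α → fail to reject H₀

reject H₀: no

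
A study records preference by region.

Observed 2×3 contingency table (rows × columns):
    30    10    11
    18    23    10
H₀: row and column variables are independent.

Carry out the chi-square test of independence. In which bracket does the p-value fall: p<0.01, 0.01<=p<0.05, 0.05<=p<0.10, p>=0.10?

p-value bracket: 0.01<=p<0.05

Row totals [51, 51], col totals [48, 33, 21], n=102
χ² = (30−24.00)²/24.00 + (10−16.50)²/16.50 + (11−10.50)²/10.50 + (18−24.00)²/24.00 + (23−16.50)²/16.50 + (10−10.50)²/10.50 = 8.1688
df = 2
p-value (upper-tail) = 0.01683
→ bracket: 0.01<=p<0.05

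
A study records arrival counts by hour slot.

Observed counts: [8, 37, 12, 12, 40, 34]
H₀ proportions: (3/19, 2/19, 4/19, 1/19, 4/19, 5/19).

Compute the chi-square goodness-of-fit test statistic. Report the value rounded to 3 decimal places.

n = 143; E_i = n·p_i = [22.58, 15.05, 30.11, 7.53, 30.11, 37.63]
χ² = (8−22.58)²/22.58 + (37−15.05)²/15.05 + (12−30.11)²/30.11 + (12−7.53)²/7.53 + (40−30.11)²/30.11 + (34−37.63)²/37.63 = 58.5639
df = 5

test statistic = 58.564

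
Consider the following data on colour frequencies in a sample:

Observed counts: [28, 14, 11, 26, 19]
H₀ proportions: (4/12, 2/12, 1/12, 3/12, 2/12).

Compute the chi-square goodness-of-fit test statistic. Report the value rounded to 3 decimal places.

n = 98; E_i = n·p_i = [32.67, 16.33, 8.17, 24.50, 16.33]
χ² = (28−32.67)²/32.67 + (14−16.33)²/16.33 + (11−8.17)²/8.17 + (26−24.50)²/24.50 + (19−16.33)²/16.33 = 2.5102
df = 4

test statistic = 2.510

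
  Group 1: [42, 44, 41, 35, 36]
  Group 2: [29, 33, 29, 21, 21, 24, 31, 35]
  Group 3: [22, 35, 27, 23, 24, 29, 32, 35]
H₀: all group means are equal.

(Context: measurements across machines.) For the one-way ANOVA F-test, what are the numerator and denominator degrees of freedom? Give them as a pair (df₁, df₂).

k = 3 groups, N = 21 total
df = (k−1, N−k) = (3−1, 21−3) = (2, 18)

degrees of freedom = [2, 18]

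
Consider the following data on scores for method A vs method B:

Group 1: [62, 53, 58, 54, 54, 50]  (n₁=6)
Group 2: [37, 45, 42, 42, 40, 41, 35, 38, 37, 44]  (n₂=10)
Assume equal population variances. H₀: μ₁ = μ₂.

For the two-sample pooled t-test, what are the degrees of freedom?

df = n₁ + n₂ − 2 = 6 + 10 − 2 = 14

degrees of freedom = 14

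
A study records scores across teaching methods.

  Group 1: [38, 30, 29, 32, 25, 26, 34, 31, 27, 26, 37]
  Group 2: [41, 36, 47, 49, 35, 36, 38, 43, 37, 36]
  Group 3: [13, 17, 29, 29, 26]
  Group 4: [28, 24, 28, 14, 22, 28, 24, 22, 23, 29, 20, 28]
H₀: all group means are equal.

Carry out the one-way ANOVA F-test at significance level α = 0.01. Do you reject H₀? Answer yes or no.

reject H₀: yes

Group means [30.45, 39.80, 22.80, 24.17], grand mean 29.921
SSB = Σnᵢ(x̄ᵢ−x̄)² = 1629.969; SSW = ΣΣ(x−x̄ᵢ)² = 854.794
MSB = 1629.969/3 = 543.3231; MSW = 854.794/34 = 25.1410
F = MSB/MSW = 21.6110
df = (3, 34)
p-value (upper-tail) = 0.00000
At α=0.01: p < α → reject H₀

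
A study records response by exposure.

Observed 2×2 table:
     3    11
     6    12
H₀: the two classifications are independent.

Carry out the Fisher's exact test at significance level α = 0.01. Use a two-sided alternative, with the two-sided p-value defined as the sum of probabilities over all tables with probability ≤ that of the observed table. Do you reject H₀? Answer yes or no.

Margins: r₁=14, r₂=18, c₁=9, c₂=23, n=32
p_obs = C(14,3)·C(18,6)/C(32,9); sum pmf over tables with pmf ≤ p_obs
p-value (two-sided) = 0.69423
At α=0.01: p ≥ α → fail to reject H₀

reject H₀: no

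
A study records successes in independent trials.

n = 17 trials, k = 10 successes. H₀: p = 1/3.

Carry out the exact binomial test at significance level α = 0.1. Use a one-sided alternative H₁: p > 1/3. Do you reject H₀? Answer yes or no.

reject H₀: yes

Exact binomial: n=17, k=10, p₀=1/3=0.3333
P(X≥10) from Σ C(n,i)·p₀^i·(1−p₀)^(n−i)
p-value (one-sided, H₁ greater) = 0.02728
At α=0.1: p < α → reject H₀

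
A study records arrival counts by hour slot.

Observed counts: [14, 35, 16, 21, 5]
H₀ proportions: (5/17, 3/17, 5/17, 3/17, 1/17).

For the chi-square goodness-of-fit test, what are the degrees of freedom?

df = k − 1 = 5 − 1 = 4

degrees of freedom = 4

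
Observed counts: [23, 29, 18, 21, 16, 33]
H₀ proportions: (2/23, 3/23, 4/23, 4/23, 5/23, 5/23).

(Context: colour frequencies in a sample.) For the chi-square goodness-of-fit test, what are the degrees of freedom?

df = k − 1 = 6 − 1 = 5

degrees of freedom = 5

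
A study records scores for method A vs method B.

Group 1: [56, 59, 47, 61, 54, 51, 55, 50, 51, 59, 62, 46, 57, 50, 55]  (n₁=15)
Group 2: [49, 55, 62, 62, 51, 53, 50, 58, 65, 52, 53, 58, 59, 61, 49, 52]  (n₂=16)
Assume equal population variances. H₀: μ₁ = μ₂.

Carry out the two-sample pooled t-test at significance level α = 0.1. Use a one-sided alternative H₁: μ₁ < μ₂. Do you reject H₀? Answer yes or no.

x̄₁=54.200, s₁=4.931, n₁=15
x̄₂=55.562, s₂=5.176, n₂=16
s_p² = [14·4.931² + 15·5.176²]/29 = 25.5978
SE = √(s_p²·(1/15+1/16)) = 1.8183
t = (54.200−55.562)/1.8183 = -0.7493
df = 29
p-value (one-sided, H₁ less) = 0.22985
At α=0.1: p ≥ α → fail to reject H₀

reject H₀: no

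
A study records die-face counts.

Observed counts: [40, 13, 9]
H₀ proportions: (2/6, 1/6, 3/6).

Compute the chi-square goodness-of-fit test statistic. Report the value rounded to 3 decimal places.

test statistic = 34.387

n = 62; E_i = n·p_i = [20.67, 10.33, 31.00]
χ² = (40−20.67)²/20.67 + (13−10.33)²/10.33 + (9−31.00)²/31.00 = 34.3871
df = 2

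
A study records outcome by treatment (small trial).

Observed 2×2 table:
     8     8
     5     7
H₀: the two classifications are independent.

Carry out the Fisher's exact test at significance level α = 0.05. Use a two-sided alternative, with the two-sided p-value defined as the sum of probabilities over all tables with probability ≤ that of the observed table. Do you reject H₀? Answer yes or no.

reject H₀: no

Margins: r₁=16, r₂=12, c₁=13, c₂=15, n=28
p_obs = C(16,8)·C(12,5)/C(28,13); sum pmf over tables with pmf ≤ p_obs
p-value (two-sided) = 0.71768
At α=0.05: p ≥ α → fail to reject H₀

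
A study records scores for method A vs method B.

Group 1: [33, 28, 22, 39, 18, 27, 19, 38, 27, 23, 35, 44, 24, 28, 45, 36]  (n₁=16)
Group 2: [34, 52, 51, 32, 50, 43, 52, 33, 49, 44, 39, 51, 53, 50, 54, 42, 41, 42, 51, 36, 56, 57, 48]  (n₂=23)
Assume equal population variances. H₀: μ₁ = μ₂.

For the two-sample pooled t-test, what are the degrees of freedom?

degrees of freedom = 37

df = n₁ + n₂ − 2 = 16 + 23 − 2 = 37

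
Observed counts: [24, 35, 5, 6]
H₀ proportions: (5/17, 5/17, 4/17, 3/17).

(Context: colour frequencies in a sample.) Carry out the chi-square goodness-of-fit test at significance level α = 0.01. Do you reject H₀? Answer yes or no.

n = 70; E_i = n·p_i = [20.59, 20.59, 16.47, 12.35]
χ² = (24−20.59)²/20.59 + (35−20.59)²/20.59 + (5−16.47)²/16.47 + (6−12.35)²/12.35 = 21.9093
df = 3
p-value (upper-tail) = 0.00007
At α=0.01: p < α → reject H₀

reject H₀: yes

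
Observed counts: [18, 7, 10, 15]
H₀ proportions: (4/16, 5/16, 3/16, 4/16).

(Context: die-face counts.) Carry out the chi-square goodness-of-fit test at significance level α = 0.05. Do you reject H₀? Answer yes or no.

n = 50; E_i = n·p_i = [12.50, 15.62, 9.38, 12.50]
χ² = (18−12.50)²/12.50 + (7−15.62)²/15.62 + (10−9.38)²/9.38 + (15−12.50)²/12.50 = 7.7227
df = 3
p-value (upper-tail) = 0.05210
At α=0.05: p ≥ α → fail to reject H₀

reject H₀: no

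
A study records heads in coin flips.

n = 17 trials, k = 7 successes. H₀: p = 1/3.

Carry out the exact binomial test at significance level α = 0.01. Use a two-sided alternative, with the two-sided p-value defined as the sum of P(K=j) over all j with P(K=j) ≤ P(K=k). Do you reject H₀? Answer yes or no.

Exact binomial: n=17, k=7, p₀=1/3=0.3333
P(X=j) = C(n,j)·p₀^j·(1−p₀)^(n−j); p = Σ P(X=j) over j with P(X=j) ≤ P(X=7)
p-value (two-sided) = 0.60746
At α=0.01: p ≥ α → fail to reject H₀

reject H₀: no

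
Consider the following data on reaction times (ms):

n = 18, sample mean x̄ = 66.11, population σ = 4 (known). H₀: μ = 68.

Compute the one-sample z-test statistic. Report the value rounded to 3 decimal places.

SE = σ/√n = 4/√18 = 0.9428
z = (x̄−μ₀)/SE = (66.11−68)/0.9428 = -2.0046

test statistic = -2.005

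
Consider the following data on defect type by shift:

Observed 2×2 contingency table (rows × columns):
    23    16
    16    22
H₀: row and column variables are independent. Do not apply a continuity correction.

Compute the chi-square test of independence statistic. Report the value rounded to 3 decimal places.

test statistic = 2.191

Row totals [39, 38], col totals [39, 38], n=77
χ² = (23−19.75)²/19.75 + (16−19.25)²/19.25 + (16−19.25)²/19.25 + (22−18.75)²/18.75 = 2.1912
df = 1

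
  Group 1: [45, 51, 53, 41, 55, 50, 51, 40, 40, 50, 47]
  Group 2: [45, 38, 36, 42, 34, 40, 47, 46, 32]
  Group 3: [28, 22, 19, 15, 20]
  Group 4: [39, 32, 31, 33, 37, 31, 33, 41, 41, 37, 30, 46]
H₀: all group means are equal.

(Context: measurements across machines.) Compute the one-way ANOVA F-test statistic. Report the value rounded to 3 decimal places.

Group means [47.55, 40.00, 20.80, 35.92], grand mean 38.324
SSB = Σnᵢ(x̄ᵢ−x̄)² = 2565.664; SSW = ΣΣ(x−x̄ᵢ)² = 890.444
MSB = 2565.664/3 = 855.2214; MSW = 890.444/33 = 26.9831
F = MSB/MSW = 31.6946
df = (3, 33)

test statistic = 31.695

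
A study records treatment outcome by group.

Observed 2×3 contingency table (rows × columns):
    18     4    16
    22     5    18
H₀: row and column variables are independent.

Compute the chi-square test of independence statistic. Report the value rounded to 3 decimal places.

Row totals [38, 45], col totals [40, 9, 34], n=83
χ² = (18−18.31)²/18.31 + (4−4.12)²/4.12 + (16−15.57)²/15.57 + (22−21.69)²/21.69 + (5−4.88)²/4.88 + (18−18.43)²/18.43 = 0.0387
df = 2

test statistic = 0.039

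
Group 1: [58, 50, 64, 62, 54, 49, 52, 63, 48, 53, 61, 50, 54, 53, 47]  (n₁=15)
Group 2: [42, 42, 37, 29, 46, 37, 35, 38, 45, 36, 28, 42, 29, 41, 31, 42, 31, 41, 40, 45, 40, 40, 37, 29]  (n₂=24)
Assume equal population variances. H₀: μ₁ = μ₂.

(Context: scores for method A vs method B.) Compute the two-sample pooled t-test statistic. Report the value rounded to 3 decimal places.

x̄₁=54.533, s₁=5.693, n₁=15
x̄₂=37.625, s₂=5.555, n₂=24
s_p² = [14·5.693² + 23·5.555²]/37 = 31.4421
SE = √(s_p²·(1/15+1/24)) = 1.8456
t = (54.533−37.625)/1.8456 = 9.1614
df = 37

test statistic = 9.161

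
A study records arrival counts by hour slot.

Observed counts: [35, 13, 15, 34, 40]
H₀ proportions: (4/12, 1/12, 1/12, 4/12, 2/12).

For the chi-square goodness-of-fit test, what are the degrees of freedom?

df = k − 1 = 5 − 1 = 4

degrees of freedom = 4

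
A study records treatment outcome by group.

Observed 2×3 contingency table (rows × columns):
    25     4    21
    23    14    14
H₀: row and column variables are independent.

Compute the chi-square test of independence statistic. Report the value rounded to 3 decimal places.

test statistic = 7.030

Row totals [50, 51], col totals [48, 18, 35], n=101
χ² = (25−23.76)²/23.76 + (4−8.91)²/8.91 + (21−17.33)²/17.33 + (23−24.24)²/24.24 + (14−9.09)²/9.09 + (14−17.67)²/17.67 = 7.0297
df = 2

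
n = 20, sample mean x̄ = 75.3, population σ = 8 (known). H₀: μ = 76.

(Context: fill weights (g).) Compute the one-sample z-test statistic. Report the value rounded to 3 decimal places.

test statistic = -0.391

SE = σ/√n = 8/√20 = 1.7889
z = (x̄−μ₀)/SE = (75.3−76)/1.7889 = -0.3913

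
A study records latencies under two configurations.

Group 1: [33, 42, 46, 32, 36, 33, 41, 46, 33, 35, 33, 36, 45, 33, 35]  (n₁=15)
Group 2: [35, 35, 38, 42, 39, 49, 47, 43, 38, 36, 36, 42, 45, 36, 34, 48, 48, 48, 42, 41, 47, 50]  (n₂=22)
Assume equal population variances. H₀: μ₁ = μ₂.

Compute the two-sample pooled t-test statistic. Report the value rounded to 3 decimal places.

x̄₁=37.267, s₁=5.216, n₁=15
x̄₂=41.773, s₂=5.309, n₂=22
s_p² = [14·5.216² + 21·5.309²]/35 = 27.7942
SE = √(s_p²·(1/15+1/22)) = 1.7653
t = (37.267−41.773)/1.7653 = -2.5526
df = 35

test statistic = -2.553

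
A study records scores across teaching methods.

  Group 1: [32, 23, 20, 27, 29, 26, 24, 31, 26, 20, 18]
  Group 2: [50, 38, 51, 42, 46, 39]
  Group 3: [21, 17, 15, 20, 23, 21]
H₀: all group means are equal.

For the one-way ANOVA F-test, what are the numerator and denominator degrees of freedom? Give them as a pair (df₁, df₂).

degrees of freedom = [2, 20]

k = 3 groups, N = 23 total
df = (k−1, N−k) = (3−1, 23−3) = (2, 20)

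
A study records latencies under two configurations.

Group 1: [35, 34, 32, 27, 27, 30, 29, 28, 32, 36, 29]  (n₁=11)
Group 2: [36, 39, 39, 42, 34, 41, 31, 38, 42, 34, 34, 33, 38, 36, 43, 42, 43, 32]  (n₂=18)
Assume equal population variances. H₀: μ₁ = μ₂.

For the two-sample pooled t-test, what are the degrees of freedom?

degrees of freedom = 27

df = n₁ + n₂ − 2 = 11 + 18 − 2 = 27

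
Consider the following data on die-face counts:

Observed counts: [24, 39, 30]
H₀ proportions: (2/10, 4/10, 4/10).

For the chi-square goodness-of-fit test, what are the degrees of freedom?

df = k − 1 = 3 − 1 = 2

degrees of freedom = 2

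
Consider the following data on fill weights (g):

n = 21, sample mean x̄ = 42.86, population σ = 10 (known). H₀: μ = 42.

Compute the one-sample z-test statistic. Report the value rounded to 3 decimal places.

test statistic = 0.394

SE = σ/√n = 10/√21 = 2.1822
z = (x̄−μ₀)/SE = (42.86−42)/2.1822 = 0.3941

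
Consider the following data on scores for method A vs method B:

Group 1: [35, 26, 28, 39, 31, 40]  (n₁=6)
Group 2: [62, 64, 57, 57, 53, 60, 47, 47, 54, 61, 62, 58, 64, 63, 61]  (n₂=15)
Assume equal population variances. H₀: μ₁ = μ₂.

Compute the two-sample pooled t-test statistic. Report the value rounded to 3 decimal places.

x̄₁=33.167, s₁=5.776, n₁=6
x̄₂=58.000, s₂=5.581, n₂=15
s_p² = [5·5.776² + 14·5.581²]/19 = 31.7281
SE = √(s_p²·(1/6+1/15)) = 2.7209
t = (33.167−58.000)/2.7209 = -9.1269
df = 19

test statistic = -9.127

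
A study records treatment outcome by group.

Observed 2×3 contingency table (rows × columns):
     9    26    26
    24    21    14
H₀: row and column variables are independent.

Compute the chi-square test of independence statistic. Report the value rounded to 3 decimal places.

Row totals [61, 59], col totals [33, 47, 40], n=120
χ² = (9−16.77)²/16.77 + (26−23.89)²/23.89 + (26−20.33)²/20.33 + (24−16.23)²/16.23 + (21−23.11)²/23.11 + (14−19.67)²/19.67 = 10.9198
df = 2

test statistic = 10.920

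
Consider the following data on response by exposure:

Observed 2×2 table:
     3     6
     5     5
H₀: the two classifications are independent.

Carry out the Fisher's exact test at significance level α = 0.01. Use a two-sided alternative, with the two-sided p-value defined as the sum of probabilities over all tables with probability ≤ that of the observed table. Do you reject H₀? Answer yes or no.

reject H₀: no

Margins: r₁=9, r₂=10, c₁=8, c₂=11, n=19
p_obs = C(9,3)·C(10,5)/C(19,8); sum pmf over tables with pmf ≤ p_obs
p-value (two-sided) = 0.64992
At α=0.01: p ≥ α → fail to reject H₀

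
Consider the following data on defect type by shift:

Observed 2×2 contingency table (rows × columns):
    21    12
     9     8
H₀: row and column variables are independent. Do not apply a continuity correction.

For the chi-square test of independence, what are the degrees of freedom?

df = (r−1)(c−1) = (2−1)·(2−1) = 1

degrees of freedom = 1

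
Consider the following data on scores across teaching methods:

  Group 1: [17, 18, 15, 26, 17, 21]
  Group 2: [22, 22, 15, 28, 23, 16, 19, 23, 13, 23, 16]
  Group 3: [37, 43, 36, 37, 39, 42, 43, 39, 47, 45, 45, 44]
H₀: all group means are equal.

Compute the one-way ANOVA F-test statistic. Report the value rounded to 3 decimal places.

test statistic = 100.225

Group means [19.00, 20.00, 41.42], grand mean 28.655
SSB = Σnᵢ(x̄ᵢ−x̄)² = 3337.635; SSW = ΣΣ(x−x̄ᵢ)² = 432.917
MSB = 3337.635/2 = 1668.8175; MSW = 432.917/26 = 16.6506
F = MSB/MSW = 100.2254
df = (2, 26)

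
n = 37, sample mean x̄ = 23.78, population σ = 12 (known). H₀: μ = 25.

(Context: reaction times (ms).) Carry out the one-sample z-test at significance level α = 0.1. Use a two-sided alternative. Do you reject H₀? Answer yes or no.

SE = σ/√n = 12/√37 = 1.9728
z = (x̄−μ₀)/SE = (23.78−25)/1.9728 = -0.6184
p-value (two-sided) = 0.53630
At α=0.1: p ≥ α → fail to reject H₀

reject H₀: no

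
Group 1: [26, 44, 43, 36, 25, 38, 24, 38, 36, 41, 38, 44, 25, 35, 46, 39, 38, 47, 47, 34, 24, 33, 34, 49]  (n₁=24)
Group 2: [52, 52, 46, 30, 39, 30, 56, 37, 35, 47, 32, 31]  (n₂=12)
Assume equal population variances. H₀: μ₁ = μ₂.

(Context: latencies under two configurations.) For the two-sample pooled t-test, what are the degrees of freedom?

df = n₁ + n₂ − 2 = 24 + 12 − 2 = 34

degrees of freedom = 34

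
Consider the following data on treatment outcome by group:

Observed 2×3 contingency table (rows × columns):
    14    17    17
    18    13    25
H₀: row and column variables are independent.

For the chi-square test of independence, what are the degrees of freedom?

degrees of freedom = 2

df = (r−1)(c−1) = (2−1)·(3−1) = 2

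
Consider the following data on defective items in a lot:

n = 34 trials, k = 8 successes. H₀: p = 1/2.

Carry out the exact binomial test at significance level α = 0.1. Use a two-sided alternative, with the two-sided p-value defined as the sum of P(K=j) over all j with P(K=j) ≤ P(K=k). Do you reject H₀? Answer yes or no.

reject H₀: yes

Exact binomial: n=34, k=8, p₀=1/2=0.5000
P(X=j) = C(n,j)·p₀^j·(1−p₀)^(n−j); p = Σ P(X=j) over j with P(X=j) ≤ P(X=8)
p-value (two-sided) = 0.00294
At α=0.1: p < α → reject H₀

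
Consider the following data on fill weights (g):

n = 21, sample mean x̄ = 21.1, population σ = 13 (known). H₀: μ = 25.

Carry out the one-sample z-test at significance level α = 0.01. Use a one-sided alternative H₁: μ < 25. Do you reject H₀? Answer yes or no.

SE = σ/√n = 13/√21 = 2.8368
z = (x̄−μ₀)/SE = (21.1−25)/2.8368 = -1.3748
p-value (one-sided, H₁ less) = 0.08460
At α=0.01: p ≥ α → fail to reject H₀

reject H₀: no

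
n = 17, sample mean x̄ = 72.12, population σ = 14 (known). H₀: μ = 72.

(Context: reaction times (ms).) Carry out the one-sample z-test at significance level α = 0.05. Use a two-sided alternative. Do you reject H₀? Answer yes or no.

reject H₀: no

SE = σ/√n = 14/√17 = 3.3955
z = (x̄−μ₀)/SE = (72.12−72)/3.3955 = 0.0353
p-value (two-sided) = 0.97181
At α=0.05: p ≥ α → fail to reject H₀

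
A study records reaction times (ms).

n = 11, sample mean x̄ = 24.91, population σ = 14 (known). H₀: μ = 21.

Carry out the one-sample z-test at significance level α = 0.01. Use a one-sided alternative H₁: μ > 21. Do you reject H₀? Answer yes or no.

reject H₀: no

SE = σ/√n = 14/√11 = 4.2212
z = (x̄−μ₀)/SE = (24.91−21)/4.2212 = 0.9263
p-value (one-sided, H₁ greater) = 0.17715
At α=0.01: p ≥ α → fail to reject H₀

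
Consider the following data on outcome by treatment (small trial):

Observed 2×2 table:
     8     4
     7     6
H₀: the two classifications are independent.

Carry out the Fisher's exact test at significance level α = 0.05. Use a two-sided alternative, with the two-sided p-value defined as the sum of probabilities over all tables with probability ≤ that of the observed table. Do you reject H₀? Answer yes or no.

reject H₀: no

Margins: r₁=12, r₂=13, c₁=15, c₂=10, n=25
p_obs = C(12,8)·C(13,7)/C(25,15); sum pmf over tables with pmf ≤ p_obs
p-value (two-sided) = 0.68817
At α=0.05: p ≥ α → fail to reject H₀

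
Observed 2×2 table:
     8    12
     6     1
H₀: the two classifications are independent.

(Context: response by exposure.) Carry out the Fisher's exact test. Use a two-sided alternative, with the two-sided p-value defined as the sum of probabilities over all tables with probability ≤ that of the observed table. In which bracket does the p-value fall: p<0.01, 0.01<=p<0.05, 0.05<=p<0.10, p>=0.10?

p-value bracket: 0.05<=p<0.10

Margins: r₁=20, r₂=7, c₁=14, c₂=13, n=27
p_obs = C(20,8)·C(7,6)/C(27,14); sum pmf over tables with pmf ≤ p_obs
p-value (two-sided) = 0.07681
→ bracket: 0.05<=p<0.10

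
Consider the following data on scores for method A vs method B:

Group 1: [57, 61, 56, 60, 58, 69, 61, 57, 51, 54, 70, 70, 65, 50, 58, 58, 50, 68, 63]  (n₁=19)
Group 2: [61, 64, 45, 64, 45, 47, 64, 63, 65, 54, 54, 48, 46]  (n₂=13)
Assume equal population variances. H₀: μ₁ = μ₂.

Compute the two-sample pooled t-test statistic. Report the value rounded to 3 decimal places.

test statistic = 1.686

x̄₁=59.789, s₁=6.425, n₁=19
x̄₂=55.385, s₂=8.352, n₂=13
s_p² = [18·6.425² + 12·8.352²]/30 = 52.6745
SE = √(s_p²·(1/19+1/13)) = 2.6123
t = (59.789−55.385)/2.6123 = 1.6862
df = 30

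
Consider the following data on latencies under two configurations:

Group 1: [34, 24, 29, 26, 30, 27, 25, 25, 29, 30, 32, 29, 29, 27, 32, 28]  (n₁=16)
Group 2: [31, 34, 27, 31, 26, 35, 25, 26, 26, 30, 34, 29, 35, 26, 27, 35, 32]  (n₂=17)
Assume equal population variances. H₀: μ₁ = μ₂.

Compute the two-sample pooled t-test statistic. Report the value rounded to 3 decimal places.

x̄₁=28.500, s₁=2.781, n₁=16
x̄₂=29.941, s₂=3.716, n₂=17
s_p² = [15·2.781² + 16·3.716²]/31 = 10.8691
SE = √(s_p²·(1/16+1/17)) = 1.1483
t = (28.500−29.941)/1.1483 = -1.2550
df = 31

test statistic = -1.255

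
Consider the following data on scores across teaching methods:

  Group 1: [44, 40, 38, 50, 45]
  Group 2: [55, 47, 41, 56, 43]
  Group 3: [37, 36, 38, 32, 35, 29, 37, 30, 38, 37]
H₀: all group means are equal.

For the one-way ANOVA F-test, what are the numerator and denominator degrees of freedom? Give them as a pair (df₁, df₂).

degrees of freedom = [2, 17]

k = 3 groups, N = 20 total
df = (k−1, N−k) = (3−1, 20−3) = (2, 17)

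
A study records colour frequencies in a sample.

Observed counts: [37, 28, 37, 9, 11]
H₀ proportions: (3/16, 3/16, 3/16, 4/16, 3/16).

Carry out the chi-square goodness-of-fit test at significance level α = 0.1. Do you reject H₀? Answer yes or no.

reject H₀: yes

n = 122; E_i = n·p_i = [22.88, 22.88, 22.88, 30.50, 22.88]
χ² = (37−22.88)²/22.88 + (28−22.88)²/22.88 + (37−22.88)²/22.88 + (9−30.50)²/30.50 + (11−22.88)²/22.88 = 39.9126
df = 4
p-value (upper-tail) = 0.00000
At α=0.1: p < α → reject H₀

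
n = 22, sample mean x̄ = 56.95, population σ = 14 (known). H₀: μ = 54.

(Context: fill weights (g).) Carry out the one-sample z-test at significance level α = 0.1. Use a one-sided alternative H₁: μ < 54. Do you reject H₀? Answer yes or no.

SE = σ/√n = 14/√22 = 2.9848
z = (x̄−μ₀)/SE = (56.95−54)/2.9848 = 0.9883
p-value (one-sided, H₁ less) = 0.83851
At α=0.1: p ≥ α → fail to reject H₀

reject H₀: no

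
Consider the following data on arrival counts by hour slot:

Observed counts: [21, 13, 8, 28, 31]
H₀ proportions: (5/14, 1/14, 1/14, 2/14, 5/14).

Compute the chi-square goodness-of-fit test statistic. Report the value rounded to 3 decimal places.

test statistic = 24.501

n = 101; E_i = n·p_i = [36.07, 7.21, 7.21, 14.43, 36.07]
χ² = (21−36.07)²/36.07 + (13−7.21)²/7.21 + (8−7.21)²/7.21 + (28−14.43)²/14.43 + (31−36.07)²/36.07 = 24.5010
df = 4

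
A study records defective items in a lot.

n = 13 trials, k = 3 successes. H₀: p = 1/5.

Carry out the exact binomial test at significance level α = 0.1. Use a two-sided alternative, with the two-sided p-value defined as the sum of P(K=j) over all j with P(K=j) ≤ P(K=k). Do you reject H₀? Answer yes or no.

Exact binomial: n=13, k=3, p₀=1/5=0.2000
P(X=j) = C(n,j)·p₀^j·(1−p₀)^(n−j); p = Σ P(X=j) over j with P(X=j) ≤ P(X=3)
p-value (two-sided) = 0.73199
At α=0.1: p ≥ α → fail to reject H₀

reject H₀: no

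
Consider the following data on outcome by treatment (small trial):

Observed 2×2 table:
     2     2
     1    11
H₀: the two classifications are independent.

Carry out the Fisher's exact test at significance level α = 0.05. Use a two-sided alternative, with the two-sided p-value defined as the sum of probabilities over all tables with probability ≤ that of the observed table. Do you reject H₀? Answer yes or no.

Margins: r₁=4, r₂=12, c₁=3, c₂=13, n=16
p_obs = C(4,2)·C(12,1)/C(16,3); sum pmf over tables with pmf ≤ p_obs
p-value (two-sided) = 0.13571
At α=0.05: p ≥ α → fail to reject H₀

reject H₀: no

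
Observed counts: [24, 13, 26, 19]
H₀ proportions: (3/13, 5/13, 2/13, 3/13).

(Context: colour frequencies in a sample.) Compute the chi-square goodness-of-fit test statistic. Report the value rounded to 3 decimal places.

n = 82; E_i = n·p_i = [18.92, 31.54, 12.62, 18.92]
χ² = (24−18.92)²/18.92 + (13−31.54)²/31.54 + (26−12.62)²/12.62 + (19−18.92)²/18.92 = 26.4602
df = 3

test statistic = 26.460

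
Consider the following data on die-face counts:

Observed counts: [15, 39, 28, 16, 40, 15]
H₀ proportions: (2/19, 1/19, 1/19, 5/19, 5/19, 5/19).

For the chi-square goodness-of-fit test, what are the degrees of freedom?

degrees of freedom = 5

df = k − 1 = 6 − 1 = 5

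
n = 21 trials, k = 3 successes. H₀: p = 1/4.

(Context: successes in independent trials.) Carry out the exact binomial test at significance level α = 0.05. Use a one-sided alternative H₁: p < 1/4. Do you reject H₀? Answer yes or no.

Exact binomial: n=21, k=3, p₀=1/4=0.2500
P(X≤3) from Σ C(n,i)·p₀^i·(1−p₀)^(n−i)
p-value (one-sided, H₁ less) = 0.19168
At α=0.05: p ≥ α → fail to reject H₀

reject H₀: no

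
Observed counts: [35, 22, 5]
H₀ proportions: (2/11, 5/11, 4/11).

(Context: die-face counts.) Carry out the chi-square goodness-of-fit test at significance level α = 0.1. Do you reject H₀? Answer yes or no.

reject H₀: yes

n = 62; E_i = n·p_i = [11.27, 28.18, 22.55]
χ² = (35−11.27)²/11.27 + (22−28.18)²/28.18 + (5−22.55)²/22.55 = 64.9524
df = 2
p-value (upper-tail) = 0.00000
At α=0.1: p < α → reject H₀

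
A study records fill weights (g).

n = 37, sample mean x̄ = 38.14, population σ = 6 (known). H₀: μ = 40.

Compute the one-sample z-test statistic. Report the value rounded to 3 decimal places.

SE = σ/√n = 6/√37 = 0.9864
z = (x̄−μ₀)/SE = (38.14−40)/0.9864 = -1.8857

test statistic = -1.886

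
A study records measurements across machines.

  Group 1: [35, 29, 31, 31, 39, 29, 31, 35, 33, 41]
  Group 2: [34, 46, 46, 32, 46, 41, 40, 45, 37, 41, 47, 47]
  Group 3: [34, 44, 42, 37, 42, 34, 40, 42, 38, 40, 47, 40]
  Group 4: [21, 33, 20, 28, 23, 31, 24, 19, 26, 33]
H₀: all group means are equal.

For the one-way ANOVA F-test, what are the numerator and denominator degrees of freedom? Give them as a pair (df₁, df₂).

degrees of freedom = [3, 40]

k = 4 groups, N = 44 total
df = (k−1, N−k) = (4−1, 44−4) = (3, 40)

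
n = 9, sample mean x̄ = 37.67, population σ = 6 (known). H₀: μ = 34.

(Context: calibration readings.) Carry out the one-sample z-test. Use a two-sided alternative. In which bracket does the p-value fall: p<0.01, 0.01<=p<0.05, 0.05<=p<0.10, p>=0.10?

SE = σ/√n = 6/√9 = 2.0000
z = (x̄−μ₀)/SE = (37.67−34)/2.0000 = 1.8350
p-value (two-sided) = 0.06651
→ bracket: 0.05<=p<0.10

p-value bracket: 0.05<=p<0.10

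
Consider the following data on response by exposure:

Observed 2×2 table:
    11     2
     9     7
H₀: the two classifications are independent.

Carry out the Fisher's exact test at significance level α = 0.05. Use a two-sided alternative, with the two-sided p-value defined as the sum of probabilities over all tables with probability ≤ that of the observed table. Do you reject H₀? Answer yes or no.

reject H₀: no

Margins: r₁=13, r₂=16, c₁=20, c₂=9, n=29
p_obs = C(13,11)·C(16,9)/C(29,20); sum pmf over tables with pmf ≤ p_obs
p-value (two-sided) = 0.12964
At α=0.05: p ≥ α → fail to reject H₀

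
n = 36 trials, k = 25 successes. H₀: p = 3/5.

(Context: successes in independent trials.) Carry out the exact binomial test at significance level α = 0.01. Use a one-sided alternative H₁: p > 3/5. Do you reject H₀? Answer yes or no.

reject H₀: no

Exact binomial: n=36, k=25, p₀=3/5=0.6000
P(X≥25) from Σ C(n,i)·p₀^i·(1−p₀)^(n−i)
p-value (one-sided, H₁ greater) = 0.16201
At α=0.01: p ≥ α → fail to reject H₀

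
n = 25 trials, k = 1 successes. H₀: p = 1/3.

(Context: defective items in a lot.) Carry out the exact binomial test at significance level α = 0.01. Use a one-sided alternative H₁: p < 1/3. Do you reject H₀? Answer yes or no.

Exact binomial: n=25, k=1, p₀=1/3=0.3333
P(X≤1) from Σ C(n,i)·p₀^i·(1−p₀)^(n−i)
p-value (one-sided, H₁ less) = 0.00053
At α=0.01: p < α → reject H₀

reject H₀: yes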